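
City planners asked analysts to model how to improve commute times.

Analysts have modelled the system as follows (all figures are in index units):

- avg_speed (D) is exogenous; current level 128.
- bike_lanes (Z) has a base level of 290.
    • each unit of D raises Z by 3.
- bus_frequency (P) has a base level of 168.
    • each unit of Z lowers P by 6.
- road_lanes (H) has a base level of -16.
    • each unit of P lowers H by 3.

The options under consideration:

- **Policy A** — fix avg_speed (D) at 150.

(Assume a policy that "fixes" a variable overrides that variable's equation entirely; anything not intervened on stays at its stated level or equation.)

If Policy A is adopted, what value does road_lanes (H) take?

12800

Policy A (D := 150):
  D = 150
  Z = 290 + 3·150 = 740
  P = 168 − 6·740 = -4272
  H = -16 − 3·(-4272) = 12800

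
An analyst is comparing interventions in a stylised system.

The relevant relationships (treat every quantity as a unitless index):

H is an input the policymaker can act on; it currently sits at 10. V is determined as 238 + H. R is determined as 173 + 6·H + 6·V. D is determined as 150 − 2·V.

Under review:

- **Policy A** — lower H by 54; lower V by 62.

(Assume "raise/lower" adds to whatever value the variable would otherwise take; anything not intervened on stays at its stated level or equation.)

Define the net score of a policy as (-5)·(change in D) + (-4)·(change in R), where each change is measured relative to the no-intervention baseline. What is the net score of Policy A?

Baseline:
  H = 10
  V = 238 + 10 = 248
  R = 173 + 6·10 + 6·248 = 1721
  D = 150 − 2·248 = -346
Policy A (H − 54, V − 62):
  H = 10 − 54 = -44
  V = 238 + (-44) (−62 from intervention) = 132
  R = 173 + 6·(-44) + 6·132 = 701
  D = 150 − 2·132 = -114
ΔD = -114 − (-346) = 232; ΔR = 701 − 1721 = -1020
Score = (-5)·232 + (-4)·(-1020) = 2920

2920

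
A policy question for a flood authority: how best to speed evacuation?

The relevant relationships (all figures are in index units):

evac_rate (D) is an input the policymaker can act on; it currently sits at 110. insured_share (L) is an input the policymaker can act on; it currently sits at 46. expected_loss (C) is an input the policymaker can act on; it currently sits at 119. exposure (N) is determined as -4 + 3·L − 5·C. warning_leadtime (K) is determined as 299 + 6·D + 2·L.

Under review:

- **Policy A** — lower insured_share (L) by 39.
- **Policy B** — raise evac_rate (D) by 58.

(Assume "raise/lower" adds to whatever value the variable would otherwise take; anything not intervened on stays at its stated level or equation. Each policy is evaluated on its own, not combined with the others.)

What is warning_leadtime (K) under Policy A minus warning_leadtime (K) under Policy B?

Policy A (L − 39):
  D = 110
  L = 46 − 39 = 7
  K = 299 + 6·110 + 2·7 = 973
Policy B (D + 58):
  D = 110 + 58 = 168
  L = 46
  K = 299 + 6·168 + 2·46 = 1399
K: 973 − 1399 = -426

-426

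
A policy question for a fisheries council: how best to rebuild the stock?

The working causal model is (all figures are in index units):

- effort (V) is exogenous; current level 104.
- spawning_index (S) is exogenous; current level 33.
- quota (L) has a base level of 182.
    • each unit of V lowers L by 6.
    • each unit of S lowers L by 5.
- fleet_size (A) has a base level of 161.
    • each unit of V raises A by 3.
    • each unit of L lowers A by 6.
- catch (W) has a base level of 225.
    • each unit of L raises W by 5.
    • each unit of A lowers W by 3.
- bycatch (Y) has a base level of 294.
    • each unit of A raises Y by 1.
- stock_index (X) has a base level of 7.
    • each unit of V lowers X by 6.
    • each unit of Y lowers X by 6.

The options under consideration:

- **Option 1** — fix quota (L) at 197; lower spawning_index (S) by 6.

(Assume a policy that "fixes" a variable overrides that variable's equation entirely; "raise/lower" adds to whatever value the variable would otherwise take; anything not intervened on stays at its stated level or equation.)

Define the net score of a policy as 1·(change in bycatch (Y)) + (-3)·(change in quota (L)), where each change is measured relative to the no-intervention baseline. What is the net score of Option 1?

Baseline:
  V = 104
  S = 33
  L = 182 − 6·104 − 5·33 = -607
  A = 161 + 3·104 − 6·(-607) = 4115
  Y = 294 + 4115 = 4409
Option 1 (L := 197, S − 6):
  V = 104
  S = 33 − 6 = 27
  L = 197
  A = 161 + 3·104 − 6·197 = -709
  Y = 294 + (-709) = -415
ΔY = -415 − 4409 = -4824; ΔL = 197 − (-607) = 804
Score = 1·(-4824) + (-3)·804 = -7236

-7236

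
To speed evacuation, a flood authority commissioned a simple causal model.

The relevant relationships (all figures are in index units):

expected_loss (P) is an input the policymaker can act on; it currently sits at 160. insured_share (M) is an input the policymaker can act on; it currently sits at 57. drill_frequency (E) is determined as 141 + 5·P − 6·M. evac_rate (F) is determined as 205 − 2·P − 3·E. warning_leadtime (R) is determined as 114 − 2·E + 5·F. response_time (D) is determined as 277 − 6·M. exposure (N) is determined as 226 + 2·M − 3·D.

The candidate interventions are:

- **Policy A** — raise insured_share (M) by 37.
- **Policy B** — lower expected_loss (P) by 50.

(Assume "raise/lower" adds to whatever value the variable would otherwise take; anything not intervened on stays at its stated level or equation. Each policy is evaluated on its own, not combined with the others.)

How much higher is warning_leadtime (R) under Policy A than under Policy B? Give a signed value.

Policy A (M + 37):
  P = 160
  M = 57 + 37 = 94
  E = 141 + 5·160 − 6·94 = 377
  F = 205 − 2·160 − 3·377 = -1246
  R = 114 − 2·377 + 5·(-1246) = -6870
Policy B (P − 50):
  P = 160 − 50 = 110
  M = 57
  E = 141 + 5·110 − 6·57 = 349
  F = 205 − 2·110 − 3·349 = -1062
  R = 114 − 2·349 + 5·(-1062) = -5894
R: -6870 − (-5894) = -976

-976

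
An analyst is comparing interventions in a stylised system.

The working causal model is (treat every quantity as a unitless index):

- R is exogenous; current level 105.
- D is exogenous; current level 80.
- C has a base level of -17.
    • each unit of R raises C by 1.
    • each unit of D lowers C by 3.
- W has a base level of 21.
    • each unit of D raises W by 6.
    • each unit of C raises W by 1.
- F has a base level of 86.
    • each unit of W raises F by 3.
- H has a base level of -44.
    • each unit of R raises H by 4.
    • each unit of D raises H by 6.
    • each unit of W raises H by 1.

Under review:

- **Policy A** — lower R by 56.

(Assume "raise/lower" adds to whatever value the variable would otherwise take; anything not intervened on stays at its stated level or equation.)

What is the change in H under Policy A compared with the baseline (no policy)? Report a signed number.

Baseline:
  R = 105
  D = 80
  C = -17 + 105 − 3·80 = -152
  W = 21 + 6·80 + (-152) = 349
  H = -44 + 4·105 + 6·80 + 349 = 1205
Policy A (R − 56):
  R = 105 − 56 = 49
  D = 80
  C = -17 + 49 − 3·80 = -208
  W = 21 + 6·80 + (-208) = 293
  H = -44 + 4·49 + 6·80 + 293 = 925
Change in H: 925 − 1205 = -280

-280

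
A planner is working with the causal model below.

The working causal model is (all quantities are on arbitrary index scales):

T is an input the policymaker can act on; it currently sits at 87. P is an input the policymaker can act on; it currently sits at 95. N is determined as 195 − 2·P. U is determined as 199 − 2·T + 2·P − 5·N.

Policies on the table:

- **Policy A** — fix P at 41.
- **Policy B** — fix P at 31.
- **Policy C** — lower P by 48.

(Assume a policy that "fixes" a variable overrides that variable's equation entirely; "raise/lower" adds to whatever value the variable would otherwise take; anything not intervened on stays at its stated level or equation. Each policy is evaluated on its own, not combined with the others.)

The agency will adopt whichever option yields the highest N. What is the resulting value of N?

133

Policy A (P := 41):
  P = 41
  N = 195 − 2·41 = 113
Policy B (P := 31):
  P = 31
  N = 195 − 2·31 = 133
Policy C (P − 48):
  P = 95 − 48 = 47
  N = 195 − 2·47 = 101
Comparing — Policy A: N=113, Policy B: N=133, Policy C: N=101. Highest is 133 (Policy B).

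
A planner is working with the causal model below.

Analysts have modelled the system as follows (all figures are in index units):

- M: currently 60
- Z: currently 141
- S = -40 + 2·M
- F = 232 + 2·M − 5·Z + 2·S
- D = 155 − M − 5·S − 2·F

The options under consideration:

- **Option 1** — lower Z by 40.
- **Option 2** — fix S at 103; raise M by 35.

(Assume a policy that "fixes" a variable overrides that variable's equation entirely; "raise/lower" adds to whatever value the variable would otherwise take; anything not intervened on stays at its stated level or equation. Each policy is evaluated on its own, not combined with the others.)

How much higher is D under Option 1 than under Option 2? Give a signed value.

Option 1 (Z − 40):
  M = 60
  Z = 141 − 40 = 101
  S = -40 + 2·60 = 80
  F = 232 + 2·60 − 5·101 + 2·80 = 7
  D = 155 − 60 − 5·80 − 2·7 = -319
Option 2 (S := 103, M + 35):
  M = 60 + 35 = 95
  Z = 141
  S = 103
  F = 232 + 2·95 − 5·141 + 2·103 = -77
  D = 155 − 95 − 5·103 − 2·(-77) = -301
D: -319 − (-301) = -18

-18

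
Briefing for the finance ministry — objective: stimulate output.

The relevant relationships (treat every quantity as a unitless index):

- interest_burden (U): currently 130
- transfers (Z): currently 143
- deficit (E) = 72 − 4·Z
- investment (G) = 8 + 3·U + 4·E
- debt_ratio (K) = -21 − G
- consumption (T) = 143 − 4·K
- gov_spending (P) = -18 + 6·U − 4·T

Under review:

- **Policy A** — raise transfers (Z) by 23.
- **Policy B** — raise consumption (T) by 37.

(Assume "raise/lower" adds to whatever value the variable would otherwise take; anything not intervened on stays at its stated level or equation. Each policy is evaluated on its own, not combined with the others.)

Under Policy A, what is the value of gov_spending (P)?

31374

Policy A (Z + 23):
  U = 130
  Z = 143 + 23 = 166
  E = 72 − 4·166 = -592
  G = 8 + 3·130 + 4·(-592) = -1970
  K = -21 − (-1970) = 1949
  T = 143 − 4·1949 = -7653
  P = -18 + 6·130 − 4·(-7653) = 31374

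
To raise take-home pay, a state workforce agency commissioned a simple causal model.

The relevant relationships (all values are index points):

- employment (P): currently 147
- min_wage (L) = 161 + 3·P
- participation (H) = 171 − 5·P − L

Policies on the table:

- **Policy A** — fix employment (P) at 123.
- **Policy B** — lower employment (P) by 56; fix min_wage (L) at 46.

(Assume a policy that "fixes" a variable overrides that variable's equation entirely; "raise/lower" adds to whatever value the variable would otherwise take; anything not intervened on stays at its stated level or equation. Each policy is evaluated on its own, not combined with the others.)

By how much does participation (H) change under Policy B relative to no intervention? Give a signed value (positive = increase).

836

Baseline:
  P = 147
  L = 161 + 3·147 = 602
  H = 171 − 5·147 − 602 = -1166
Policy B (P − 56, L := 46):
  P = 147 − 56 = 91
  L = 46
  H = 171 − 5·91 − 46 = -330
Change in H: -330 − (-1166) = 836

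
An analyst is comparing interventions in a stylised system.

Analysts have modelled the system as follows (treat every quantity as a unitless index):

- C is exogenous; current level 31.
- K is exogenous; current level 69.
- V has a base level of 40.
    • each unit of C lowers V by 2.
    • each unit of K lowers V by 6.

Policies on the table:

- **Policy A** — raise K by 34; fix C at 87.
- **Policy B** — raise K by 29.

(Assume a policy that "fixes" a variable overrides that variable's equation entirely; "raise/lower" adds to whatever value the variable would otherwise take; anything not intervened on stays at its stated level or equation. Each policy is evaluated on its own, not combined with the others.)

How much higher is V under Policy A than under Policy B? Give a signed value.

Policy A (K + 34, C := 87):
  C = 87
  K = 69 + 34 = 103
  V = 40 − 2·87 − 6·103 = -752
Policy B (K + 29):
  C = 31
  K = 69 + 29 = 98
  V = 40 − 2·31 − 6·98 = -610
V: -752 − (-610) = -142

-142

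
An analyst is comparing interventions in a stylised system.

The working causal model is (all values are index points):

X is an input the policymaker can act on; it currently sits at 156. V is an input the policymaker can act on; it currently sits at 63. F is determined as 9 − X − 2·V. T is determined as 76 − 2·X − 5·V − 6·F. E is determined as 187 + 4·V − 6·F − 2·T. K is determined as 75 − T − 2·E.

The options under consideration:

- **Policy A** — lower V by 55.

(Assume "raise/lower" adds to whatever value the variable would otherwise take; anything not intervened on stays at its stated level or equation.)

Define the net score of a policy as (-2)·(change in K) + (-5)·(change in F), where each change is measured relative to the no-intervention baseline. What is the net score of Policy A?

Baseline:
  X = 156
  V = 63
  F = 9 − 156 − 2·63 = -273
  T = 76 − 2·156 − 5·63 − 6·(-273) = 1087
  E = 187 + 4·63 − 6·(-273) − 2·1087 = -97
  K = 75 − 1087 − 2·(-97) = -818
Policy A (V − 55):
  X = 156
  V = 63 − 55 = 8
  F = 9 − 156 − 2·8 = -163
  T = 76 − 2·156 − 5·8 − 6·(-163) = 702
  E = 187 + 4·8 − 6·(-163) − 2·702 = -207
  K = 75 − 702 − 2·(-207) = -213
ΔK = -213 − (-818) = 605; ΔF = -163 − (-273) = 110
Score = (-2)·605 + (-5)·110 = -1760

-1760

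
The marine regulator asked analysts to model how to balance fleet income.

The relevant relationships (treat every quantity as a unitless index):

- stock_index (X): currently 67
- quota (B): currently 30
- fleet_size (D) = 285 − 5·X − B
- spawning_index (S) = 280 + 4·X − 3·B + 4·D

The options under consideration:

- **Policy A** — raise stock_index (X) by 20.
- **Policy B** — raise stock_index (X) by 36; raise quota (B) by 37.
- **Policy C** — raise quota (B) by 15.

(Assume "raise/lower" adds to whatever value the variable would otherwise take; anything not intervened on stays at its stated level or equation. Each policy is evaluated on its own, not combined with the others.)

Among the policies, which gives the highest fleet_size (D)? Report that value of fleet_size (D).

-95

Policy A (X + 20):
  X = 67 + 20 = 87
  B = 30
  D = 285 − 5·87 − 30 = -180
Policy B (X + 36, B + 37):
  X = 67 + 36 = 103
  B = 30 + 37 = 67
  D = 285 − 5·103 − 67 = -297
Policy C (B + 15):
  X = 67
  B = 30 + 15 = 45
  D = 285 − 5·67 − 45 = -95
Comparing — Policy A: D=-180, Policy B: D=-297, Policy C: D=-95. Highest is -95 (Policy C).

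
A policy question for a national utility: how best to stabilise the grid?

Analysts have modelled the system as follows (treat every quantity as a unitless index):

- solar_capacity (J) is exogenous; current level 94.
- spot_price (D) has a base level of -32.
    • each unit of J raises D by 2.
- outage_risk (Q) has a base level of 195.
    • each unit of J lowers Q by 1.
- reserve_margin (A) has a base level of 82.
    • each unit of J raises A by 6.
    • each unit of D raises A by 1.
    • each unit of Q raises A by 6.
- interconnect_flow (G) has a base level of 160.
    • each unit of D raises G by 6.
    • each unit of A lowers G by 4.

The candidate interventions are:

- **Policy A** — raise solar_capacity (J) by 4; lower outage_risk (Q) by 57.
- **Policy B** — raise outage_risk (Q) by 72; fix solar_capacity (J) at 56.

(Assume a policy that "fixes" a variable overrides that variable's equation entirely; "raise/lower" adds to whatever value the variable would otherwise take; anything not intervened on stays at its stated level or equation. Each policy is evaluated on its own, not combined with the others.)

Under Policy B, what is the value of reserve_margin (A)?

Policy B (Q + 72, J := 56):
  J = 56
  D = -32 + 2·56 = 80
  Q = 195 − 56 (+72 from intervention) = 211
  A = 82 + 6·56 + 80 + 6·211 = 1764

1764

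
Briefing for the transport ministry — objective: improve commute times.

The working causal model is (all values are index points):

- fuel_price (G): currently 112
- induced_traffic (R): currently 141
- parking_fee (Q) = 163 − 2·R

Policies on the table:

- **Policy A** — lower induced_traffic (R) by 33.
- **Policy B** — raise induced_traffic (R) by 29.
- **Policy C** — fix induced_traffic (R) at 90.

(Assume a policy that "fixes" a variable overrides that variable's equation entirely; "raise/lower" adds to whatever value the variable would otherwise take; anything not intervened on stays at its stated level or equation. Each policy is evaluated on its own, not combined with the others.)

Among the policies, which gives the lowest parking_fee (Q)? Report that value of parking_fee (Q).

Policy A (R − 33):
  R = 141 − 33 = 108
  Q = 163 − 2·108 = -53
Policy B (R + 29):
  R = 141 + 29 = 170
  Q = 163 − 2·170 = -177
Policy C (R := 90):
  R = 90
  Q = 163 − 2·90 = -17
Comparing — Policy A: Q=-53, Policy B: Q=-177, Policy C: Q=-17. Lowest is -177 (Policy B).

-177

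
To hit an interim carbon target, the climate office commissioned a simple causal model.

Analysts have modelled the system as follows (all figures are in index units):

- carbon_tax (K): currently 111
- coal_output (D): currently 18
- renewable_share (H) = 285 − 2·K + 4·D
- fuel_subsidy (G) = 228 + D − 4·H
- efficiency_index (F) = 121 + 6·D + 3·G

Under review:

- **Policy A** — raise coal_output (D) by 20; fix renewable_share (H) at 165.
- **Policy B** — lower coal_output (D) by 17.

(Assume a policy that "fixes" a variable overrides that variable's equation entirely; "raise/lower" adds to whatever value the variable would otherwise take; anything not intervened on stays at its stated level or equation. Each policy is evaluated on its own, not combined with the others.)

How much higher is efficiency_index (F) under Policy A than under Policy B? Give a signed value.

-843

Policy A (D + 20, H := 165):
  K = 111
  D = 18 + 20 = 38
  H = 165
  G = 228 + 38 − 4·165 = -394
  F = 121 + 6·38 + 3·(-394) = -833
Policy B (D − 17):
  K = 111
  D = 18 − 17 = 1
  H = 285 − 2·111 + 4·1 = 67
  G = 228 + 1 − 4·67 = -39
  F = 121 + 6·1 + 3·(-39) = 10
F: -833 − 10 = -843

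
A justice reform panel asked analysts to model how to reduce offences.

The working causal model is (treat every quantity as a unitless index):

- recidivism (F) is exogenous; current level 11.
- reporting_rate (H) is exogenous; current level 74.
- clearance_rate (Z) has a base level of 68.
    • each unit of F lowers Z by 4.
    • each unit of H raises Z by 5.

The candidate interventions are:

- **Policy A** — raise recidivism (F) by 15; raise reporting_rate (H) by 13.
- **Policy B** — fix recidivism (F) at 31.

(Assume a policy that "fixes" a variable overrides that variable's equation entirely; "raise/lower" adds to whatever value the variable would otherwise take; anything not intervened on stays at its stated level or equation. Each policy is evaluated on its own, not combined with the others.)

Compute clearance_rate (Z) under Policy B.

Policy B (F := 31):
  F = 31
  H = 74
  Z = 68 − 4·31 + 5·74 = 314

314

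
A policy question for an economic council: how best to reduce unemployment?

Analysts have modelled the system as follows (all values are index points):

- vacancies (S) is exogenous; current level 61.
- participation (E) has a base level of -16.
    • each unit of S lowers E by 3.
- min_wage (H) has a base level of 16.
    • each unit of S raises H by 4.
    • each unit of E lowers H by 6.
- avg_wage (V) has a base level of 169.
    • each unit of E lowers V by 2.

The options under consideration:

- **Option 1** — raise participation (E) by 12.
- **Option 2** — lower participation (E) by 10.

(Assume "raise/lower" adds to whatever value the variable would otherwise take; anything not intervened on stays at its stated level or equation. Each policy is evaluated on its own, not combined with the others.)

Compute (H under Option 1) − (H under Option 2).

Option 1 (E + 12):
  S = 61
  E = -16 − 3·61 (+12 from intervention) = -187
  H = 16 + 4·61 − 6·(-187) = 1382
Option 2 (E − 10):
  S = 61
  E = -16 − 3·61 (−10 from intervention) = -209
  H = 16 + 4·61 − 6·(-209) = 1514
H: 1382 − 1514 = -132

-132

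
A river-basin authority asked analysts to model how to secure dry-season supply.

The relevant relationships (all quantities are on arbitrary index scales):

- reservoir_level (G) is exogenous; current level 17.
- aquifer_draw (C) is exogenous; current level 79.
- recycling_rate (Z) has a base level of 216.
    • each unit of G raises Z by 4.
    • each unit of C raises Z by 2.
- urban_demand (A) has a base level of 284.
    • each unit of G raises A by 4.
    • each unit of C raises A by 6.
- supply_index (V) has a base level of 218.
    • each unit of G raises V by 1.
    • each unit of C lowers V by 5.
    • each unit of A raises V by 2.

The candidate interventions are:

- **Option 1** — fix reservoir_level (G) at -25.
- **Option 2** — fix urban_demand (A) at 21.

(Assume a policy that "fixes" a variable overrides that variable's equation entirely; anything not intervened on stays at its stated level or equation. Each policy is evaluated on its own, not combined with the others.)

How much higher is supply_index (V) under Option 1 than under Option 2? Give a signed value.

Option 1 (G := -25):
  G = -25
  C = 79
  A = 284 + 4·(-25) + 6·79 = 658
  V = 218 + (-25) − 5·79 + 2·658 = 1114
Option 2 (A := 21):
  G = 17
  C = 79
  A = 21
  V = 218 + 17 − 5·79 + 2·21 = -118
V: 1114 − (-118) = 1232

1232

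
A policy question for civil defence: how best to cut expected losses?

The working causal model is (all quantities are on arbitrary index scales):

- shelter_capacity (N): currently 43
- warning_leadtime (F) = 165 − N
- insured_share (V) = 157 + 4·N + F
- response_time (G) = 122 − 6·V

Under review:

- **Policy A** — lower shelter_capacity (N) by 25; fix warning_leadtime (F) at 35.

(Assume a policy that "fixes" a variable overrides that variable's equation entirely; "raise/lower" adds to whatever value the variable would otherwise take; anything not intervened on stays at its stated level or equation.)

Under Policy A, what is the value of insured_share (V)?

Policy A (N − 25, F := 35):
  N = 43 − 25 = 18
  F = 35
  V = 157 + 4·18 + 35 = 264

264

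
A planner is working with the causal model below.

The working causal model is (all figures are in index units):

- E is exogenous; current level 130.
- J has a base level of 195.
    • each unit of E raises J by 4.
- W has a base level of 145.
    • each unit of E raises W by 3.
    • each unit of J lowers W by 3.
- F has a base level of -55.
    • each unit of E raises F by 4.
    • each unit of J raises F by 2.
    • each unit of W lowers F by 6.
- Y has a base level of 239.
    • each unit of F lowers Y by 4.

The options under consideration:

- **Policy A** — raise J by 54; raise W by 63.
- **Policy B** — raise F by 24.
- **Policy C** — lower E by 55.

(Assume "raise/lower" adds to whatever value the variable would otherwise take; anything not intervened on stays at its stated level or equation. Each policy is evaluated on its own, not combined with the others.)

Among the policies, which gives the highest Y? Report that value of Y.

Policy A (J + 54, W + 63):
  E = 130
  J = 195 + 4·130 (+54 from intervention) = 769
  W = 145 + 3·130 − 3·769 (+63 from intervention) = -1709
  F = -55 + 4·130 + 2·769 − 6·(-1709) = 12257
  Y = 239 − 4·12257 = -48789
Policy B (F + 24):
  E = 130
  J = 195 + 4·130 = 715
  W = 145 + 3·130 − 3·715 = -1610
  F = -55 + 4·130 + 2·715 − 6·(-1610) (+24 from intervention) = 11579
  Y = 239 − 4·11579 = -46077
Policy C (E − 55):
  E = 130 − 55 = 75
  J = 195 + 4·75 = 495
  W = 145 + 3·75 − 3·495 = -1115
  F = -55 + 4·75 + 2·495 − 6·(-1115) = 7925
  Y = 239 − 4·7925 = -31461
Comparing — Policy A: Y=-48789, Policy B: Y=-46077, Policy C: Y=-31461. Highest is -31461 (Policy C).

-31461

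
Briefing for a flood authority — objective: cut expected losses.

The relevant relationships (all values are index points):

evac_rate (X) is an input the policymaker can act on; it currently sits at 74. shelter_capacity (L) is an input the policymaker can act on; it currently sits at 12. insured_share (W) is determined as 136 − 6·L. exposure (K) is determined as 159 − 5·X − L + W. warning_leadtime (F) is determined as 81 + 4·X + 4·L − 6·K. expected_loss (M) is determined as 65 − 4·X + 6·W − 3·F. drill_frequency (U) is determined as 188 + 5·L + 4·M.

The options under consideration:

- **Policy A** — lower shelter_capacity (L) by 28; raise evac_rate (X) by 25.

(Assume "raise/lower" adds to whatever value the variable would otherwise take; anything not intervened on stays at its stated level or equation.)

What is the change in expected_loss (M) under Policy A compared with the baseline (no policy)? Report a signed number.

2222

Baseline:
  X = 74
  L = 12
  W = 136 − 6·12 = 64
  K = 159 − 5·74 − 12 + 64 = -159
  F = 81 + 4·74 + 4·12 − 6·(-159) = 1379
  M = 65 − 4·74 + 6·64 − 3·1379 = -3984
Policy A (L − 28, X + 25):
  X = 74 + 25 = 99
  L = 12 − 28 = -16
  W = 136 − 6·(-16) = 232
  K = 159 − 5·99 − (-16) + 232 = -88
  F = 81 + 4·99 + 4·(-16) − 6·(-88) = 941
  M = 65 − 4·99 + 6·232 − 3·941 = -1762
Change in M: -1762 − (-3984) = 2222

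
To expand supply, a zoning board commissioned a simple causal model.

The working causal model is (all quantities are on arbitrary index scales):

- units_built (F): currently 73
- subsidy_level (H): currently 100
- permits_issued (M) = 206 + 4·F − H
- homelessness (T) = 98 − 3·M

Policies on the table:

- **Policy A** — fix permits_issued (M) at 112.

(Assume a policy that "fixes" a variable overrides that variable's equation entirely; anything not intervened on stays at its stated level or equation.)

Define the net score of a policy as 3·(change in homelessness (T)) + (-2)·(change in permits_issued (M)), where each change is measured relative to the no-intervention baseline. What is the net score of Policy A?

Baseline:
  F = 73
  H = 100
  M = 206 + 4·73 − 100 = 398
  T = 98 − 3·398 = -1096
Policy A (M := 112):
  F = 73
  H = 100
  M = 112
  T = 98 − 3·112 = -238
ΔT = -238 − (-1096) = 858; ΔM = 112 − 398 = -286
Score = 3·858 + (-2)·(-286) = 3146

3146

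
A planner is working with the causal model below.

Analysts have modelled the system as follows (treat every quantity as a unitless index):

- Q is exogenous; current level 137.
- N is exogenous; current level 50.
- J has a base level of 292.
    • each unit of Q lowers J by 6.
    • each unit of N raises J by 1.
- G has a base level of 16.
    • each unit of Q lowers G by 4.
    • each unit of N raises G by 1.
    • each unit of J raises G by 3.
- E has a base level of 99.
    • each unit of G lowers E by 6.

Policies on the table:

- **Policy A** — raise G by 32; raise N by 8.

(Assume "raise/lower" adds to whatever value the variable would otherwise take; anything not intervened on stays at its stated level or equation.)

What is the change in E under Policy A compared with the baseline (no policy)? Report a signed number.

-384

Baseline:
  Q = 137
  N = 50
  J = 292 − 6·137 + 50 = -480
  G = 16 − 4·137 + 50 + 3·(-480) = -1922
  E = 99 − 6·(-1922) = 11631
Policy A (G + 32, N + 8):
  Q = 137
  N = 50 + 8 = 58
  J = 292 − 6·137 + 58 = -472
  G = 16 − 4·137 + 58 + 3·(-472) (+32 from intervention) = -1858
  E = 99 − 6·(-1858) = 11247
Change in E: 11247 − 11631 = -384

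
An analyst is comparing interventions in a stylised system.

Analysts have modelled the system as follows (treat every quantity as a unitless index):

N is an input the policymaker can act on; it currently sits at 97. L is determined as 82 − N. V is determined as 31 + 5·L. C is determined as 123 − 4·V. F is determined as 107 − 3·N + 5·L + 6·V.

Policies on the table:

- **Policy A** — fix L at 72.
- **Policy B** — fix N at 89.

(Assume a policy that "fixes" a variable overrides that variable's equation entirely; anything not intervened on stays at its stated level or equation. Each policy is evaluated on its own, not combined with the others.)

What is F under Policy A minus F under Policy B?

2741

Policy A (L := 72):
  N = 97
  L = 72
  V = 31 + 5·72 = 391
  F = 107 − 3·97 + 5·72 + 6·391 = 2522
Policy B (N := 89):
  N = 89
  L = 82 − 89 = -7
  V = 31 + 5·(-7) = -4
  F = 107 − 3·89 + 5·(-7) + 6·(-4) = -219
F: 2522 − (-219) = 2741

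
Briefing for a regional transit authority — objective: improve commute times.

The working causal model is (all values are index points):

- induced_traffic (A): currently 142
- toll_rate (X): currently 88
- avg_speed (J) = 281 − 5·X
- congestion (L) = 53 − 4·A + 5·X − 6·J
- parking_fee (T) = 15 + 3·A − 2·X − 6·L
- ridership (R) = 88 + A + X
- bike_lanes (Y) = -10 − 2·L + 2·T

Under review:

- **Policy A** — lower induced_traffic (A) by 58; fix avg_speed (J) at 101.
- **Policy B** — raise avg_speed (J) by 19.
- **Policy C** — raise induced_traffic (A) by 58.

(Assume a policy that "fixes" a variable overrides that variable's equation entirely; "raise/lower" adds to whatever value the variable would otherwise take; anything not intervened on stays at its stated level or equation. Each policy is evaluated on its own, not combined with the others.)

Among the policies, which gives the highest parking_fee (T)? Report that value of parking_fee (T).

2785

Policy A (A − 58, J := 101):
  A = 142 − 58 = 84
  X = 88
  J = 101
  L = 53 − 4·84 + 5·88 − 6·101 = -449
  T = 15 + 3·84 − 2·88 − 6·(-449) = 2785
Policy B (J + 19):
  A = 142
  X = 88
  J = 281 − 5·88 (+19 from intervention) = -140
  L = 53 − 4·142 + 5·88 − 6·(-140) = 765
  T = 15 + 3·142 − 2·88 − 6·765 = -4325
Policy C (A + 58):
  A = 142 + 58 = 200
  X = 88
  J = 281 − 5·88 = -159
  L = 53 − 4·200 + 5·88 − 6·(-159) = 647
  T = 15 + 3·200 − 2·88 − 6·647 = -3443
Comparing — Policy A: T=2785, Policy B: T=-4325, Policy C: T=-3443. Highest is 2785 (Policy A).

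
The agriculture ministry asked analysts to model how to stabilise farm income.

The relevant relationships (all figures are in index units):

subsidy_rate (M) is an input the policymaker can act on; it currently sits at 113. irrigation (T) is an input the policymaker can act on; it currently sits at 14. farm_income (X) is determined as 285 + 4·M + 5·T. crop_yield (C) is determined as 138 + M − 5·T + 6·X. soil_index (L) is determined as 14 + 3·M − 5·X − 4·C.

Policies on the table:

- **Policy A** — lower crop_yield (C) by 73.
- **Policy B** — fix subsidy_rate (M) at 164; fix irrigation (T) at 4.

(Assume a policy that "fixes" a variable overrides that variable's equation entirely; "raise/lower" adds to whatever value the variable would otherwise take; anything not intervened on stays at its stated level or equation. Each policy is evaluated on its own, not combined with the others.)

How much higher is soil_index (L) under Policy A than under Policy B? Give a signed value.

5009

Policy A (C − 73):
  M = 113
  T = 14
  X = 285 + 4·113 + 5·14 = 807
  C = 138 + 113 − 5·14 + 6·807 (−73 from intervention) = 4950
  L = 14 + 3·113 − 5·807 − 4·4950 = -23482
Policy B (M := 164, T := 4):
  M = 164
  T = 4
  X = 285 + 4·164 + 5·4 = 961
  C = 138 + 164 − 5·4 + 6·961 = 6048
  L = 14 + 3·164 − 5·961 − 4·6048 = -28491
L: -23482 − (-28491) = 5009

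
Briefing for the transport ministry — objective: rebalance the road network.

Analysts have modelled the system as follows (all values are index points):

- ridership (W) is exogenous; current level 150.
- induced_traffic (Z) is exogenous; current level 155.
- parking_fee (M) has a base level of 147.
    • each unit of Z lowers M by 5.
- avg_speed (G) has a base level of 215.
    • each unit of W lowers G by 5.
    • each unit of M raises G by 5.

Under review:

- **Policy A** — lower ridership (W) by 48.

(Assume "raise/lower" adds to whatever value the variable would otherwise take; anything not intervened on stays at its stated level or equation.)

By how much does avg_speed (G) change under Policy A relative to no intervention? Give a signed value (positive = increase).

240

Baseline:
  W = 150
  Z = 155
  M = 147 − 5·155 = -628
  G = 215 − 5·150 + 5·(-628) = -3675
Policy A (W − 48):
  W = 150 − 48 = 102
  Z = 155
  M = 147 − 5·155 = -628
  G = 215 − 5·102 + 5·(-628) = -3435
Change in G: -3435 − (-3675) = 240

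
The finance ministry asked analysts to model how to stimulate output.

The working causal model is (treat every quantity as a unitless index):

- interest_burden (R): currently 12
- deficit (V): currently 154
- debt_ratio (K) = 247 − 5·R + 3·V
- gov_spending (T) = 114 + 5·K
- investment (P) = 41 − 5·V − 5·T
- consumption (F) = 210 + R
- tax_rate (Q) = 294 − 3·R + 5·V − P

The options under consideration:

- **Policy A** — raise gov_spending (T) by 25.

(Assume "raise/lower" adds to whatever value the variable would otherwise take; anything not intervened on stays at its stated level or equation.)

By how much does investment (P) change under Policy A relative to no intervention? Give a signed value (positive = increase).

Baseline:
  R = 12
  V = 154
  K = 247 − 5·12 + 3·154 = 649
  T = 114 + 5·649 = 3359
  P = 41 − 5·154 − 5·3359 = -17524
Policy A (T + 25):
  R = 12
  V = 154
  K = 247 − 5·12 + 3·154 = 649
  T = 114 + 5·649 (+25 from intervention) = 3384
  P = 41 − 5·154 − 5·3384 = -17649
Change in P: -17649 − (-17524) = -125

-125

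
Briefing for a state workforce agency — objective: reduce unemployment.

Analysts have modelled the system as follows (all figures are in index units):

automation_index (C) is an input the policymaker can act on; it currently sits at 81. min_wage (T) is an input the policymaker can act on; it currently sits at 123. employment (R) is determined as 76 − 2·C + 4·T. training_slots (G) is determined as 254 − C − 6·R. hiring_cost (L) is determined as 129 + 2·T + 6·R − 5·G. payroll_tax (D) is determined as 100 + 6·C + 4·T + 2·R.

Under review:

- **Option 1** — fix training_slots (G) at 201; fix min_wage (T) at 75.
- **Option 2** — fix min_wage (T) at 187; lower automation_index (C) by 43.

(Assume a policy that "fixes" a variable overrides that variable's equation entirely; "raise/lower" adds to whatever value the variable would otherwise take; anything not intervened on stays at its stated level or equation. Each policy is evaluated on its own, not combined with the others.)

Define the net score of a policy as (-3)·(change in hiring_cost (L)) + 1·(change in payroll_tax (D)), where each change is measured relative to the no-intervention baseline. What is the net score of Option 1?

Baseline:
  C = 81
  T = 123
  R = 76 − 2·81 + 4·123 = 406
  G = 254 − 81 − 6·406 = -2263
  L = 129 + 2·123 + 6·406 − 5·(-2263) = 14126
  D = 100 + 6·81 + 4·123 + 2·406 = 1890
Option 1 (G := 201, T := 75):
  C = 81
  T = 75
  R = 76 − 2·81 + 4·75 = 214
  G = 201
  L = 129 + 2·75 + 6·214 − 5·201 = 558
  D = 100 + 6·81 + 4·75 + 2·214 = 1314
ΔL = 558 − 14126 = -13568; ΔD = 1314 − 1890 = -576
Score = (-3)·(-13568) + 1·(-576) = 40128

40128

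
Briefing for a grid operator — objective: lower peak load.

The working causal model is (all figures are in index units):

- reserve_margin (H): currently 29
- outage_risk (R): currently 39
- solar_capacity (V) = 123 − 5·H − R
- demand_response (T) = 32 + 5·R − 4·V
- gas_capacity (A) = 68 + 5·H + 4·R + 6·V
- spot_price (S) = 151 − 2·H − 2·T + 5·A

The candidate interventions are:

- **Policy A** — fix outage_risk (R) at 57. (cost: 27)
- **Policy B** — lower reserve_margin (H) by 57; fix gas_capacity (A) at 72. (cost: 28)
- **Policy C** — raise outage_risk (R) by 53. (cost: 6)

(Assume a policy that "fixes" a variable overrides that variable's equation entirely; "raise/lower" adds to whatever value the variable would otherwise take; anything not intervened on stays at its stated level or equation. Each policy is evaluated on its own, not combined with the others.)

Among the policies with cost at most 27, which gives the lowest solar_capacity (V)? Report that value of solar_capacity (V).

-114

Policy A (R := 57):
  H = 29
  R = 57
  V = 123 − 5·29 − 57 = -79
Policy C (R + 53):
  H = 29
  R = 39 + 53 = 92
  V = 123 − 5·29 − 92 = -114
Comparing — Policy A: V=-79, Policy C: V=-114. Lowest is -114 (Policy C).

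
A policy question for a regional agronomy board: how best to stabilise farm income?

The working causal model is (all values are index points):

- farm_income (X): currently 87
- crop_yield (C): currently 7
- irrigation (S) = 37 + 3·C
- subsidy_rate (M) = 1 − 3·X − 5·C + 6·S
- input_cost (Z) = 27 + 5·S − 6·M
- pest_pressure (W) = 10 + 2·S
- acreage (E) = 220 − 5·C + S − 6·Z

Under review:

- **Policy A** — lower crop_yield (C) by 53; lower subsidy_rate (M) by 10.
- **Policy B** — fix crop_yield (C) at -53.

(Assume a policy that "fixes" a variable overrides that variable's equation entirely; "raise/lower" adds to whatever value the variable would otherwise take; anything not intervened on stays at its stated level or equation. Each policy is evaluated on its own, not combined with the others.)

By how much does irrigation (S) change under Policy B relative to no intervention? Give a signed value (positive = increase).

Baseline:
  C = 7
  S = 37 + 3·7 = 58
Policy B (C := -53):
  C = -53
  S = 37 + 3·(-53) = -122
Change in S: -122 − 58 = -180

-180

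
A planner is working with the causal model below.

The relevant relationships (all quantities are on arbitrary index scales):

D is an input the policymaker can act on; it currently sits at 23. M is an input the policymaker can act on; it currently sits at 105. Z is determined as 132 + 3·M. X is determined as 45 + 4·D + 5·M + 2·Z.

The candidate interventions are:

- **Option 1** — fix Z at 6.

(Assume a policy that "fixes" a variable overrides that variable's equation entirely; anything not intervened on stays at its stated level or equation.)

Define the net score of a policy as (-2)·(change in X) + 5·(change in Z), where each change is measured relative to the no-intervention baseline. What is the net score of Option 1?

-441

Baseline:
  D = 23
  M = 105
  Z = 132 + 3·105 = 447
  X = 45 + 4·23 + 5·105 + 2·447 = 1556
Option 1 (Z := 6):
  D = 23
  M = 105
  Z = 6
  X = 45 + 4·23 + 5·105 + 2·6 = 674
ΔX = 674 − 1556 = -882; ΔZ = 6 − 447 = -441
Score = (-2)·(-882) + 5·(-441) = -441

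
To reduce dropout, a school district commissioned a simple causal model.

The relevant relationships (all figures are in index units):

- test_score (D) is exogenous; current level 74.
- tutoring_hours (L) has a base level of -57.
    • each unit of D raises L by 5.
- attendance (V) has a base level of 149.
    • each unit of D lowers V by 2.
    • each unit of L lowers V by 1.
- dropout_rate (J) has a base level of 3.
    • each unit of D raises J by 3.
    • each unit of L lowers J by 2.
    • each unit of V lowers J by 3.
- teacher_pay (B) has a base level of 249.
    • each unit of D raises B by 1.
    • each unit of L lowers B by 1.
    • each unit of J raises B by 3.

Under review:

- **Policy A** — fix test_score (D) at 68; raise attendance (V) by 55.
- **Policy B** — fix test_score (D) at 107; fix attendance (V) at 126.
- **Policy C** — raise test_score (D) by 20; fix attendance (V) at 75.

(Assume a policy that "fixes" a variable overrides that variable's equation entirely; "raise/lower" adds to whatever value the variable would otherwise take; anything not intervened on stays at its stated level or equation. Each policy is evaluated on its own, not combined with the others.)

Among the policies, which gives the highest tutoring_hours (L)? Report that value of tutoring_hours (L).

478

Policy A (D := 68, V + 55):
  D = 68
  L = -57 + 5·68 = 283
Policy B (D := 107, V := 126):
  D = 107
  L = -57 + 5·107 = 478
Policy C (D + 20, V := 75):
  D = 74 + 20 = 94
  L = -57 + 5·94 = 413
Comparing — Policy A: L=283, Policy B: L=478, Policy C: L=413. Highest is 478 (Policy B).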